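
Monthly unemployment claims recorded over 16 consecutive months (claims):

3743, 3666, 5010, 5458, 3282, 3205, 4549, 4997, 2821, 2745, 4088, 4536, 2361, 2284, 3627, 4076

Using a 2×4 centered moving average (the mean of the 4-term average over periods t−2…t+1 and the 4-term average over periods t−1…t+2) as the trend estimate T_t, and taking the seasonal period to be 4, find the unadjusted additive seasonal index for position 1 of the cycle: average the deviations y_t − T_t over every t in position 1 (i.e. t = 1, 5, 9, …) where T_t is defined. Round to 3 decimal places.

-899.042

Season position 1 occurs at t = 5, 9, 13 (where T_t is defined).
t=5: T_5 = 4181.12500; y_5 − T_5 = 3282 − 4181.12500 = -899.12500
t=9: T_9 = 3720.37500; y_9 − T_9 = 2821 − 3720.37500 = -899.37500
t=13: T_13 = 3259.62500; y_13 − T_13 = 2361 − 3259.62500 = -898.62500
Mean deviation: (-899.12500 + -899.37500 + -898.62500) / 3 = -899.042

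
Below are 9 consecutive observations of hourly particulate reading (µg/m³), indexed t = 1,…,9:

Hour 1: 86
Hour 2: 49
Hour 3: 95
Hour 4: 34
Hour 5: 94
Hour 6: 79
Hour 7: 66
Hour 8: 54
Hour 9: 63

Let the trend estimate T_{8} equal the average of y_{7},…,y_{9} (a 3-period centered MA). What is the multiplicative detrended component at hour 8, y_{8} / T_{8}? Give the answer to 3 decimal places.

0.885

Trend T_8 = (66 + 54 + 63) / 3 = 183/3 = 61.00000
Ratio to trend: 54 / 61.00000 = 0.885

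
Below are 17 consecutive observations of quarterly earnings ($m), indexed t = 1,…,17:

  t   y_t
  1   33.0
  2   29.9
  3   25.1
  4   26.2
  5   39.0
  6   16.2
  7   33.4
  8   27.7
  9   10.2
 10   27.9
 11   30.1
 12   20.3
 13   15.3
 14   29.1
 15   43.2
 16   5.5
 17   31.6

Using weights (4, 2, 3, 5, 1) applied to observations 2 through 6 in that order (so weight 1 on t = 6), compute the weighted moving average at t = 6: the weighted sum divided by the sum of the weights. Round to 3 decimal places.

Weighted sum: 4·29.9 + 2·25.1 + 3·26.2 + 5·39.0 + 1·16.2 = 119.6 + 50.2 + 78.6 + 195.0 + 16.2 = 459.6
Weight total: 4 + 2 + 3 + 5 + 1 = 15
WMA = 459.6 / 15 = 30.640

30.640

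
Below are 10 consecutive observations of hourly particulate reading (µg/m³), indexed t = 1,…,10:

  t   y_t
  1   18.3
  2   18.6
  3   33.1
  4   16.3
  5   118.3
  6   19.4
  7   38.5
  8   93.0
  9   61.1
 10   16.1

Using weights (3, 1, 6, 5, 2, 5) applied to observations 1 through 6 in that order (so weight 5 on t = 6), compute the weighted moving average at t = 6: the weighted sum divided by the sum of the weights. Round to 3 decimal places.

Weighted sum: 3·18.3 + 1·18.6 + 6·33.1 + 5·16.3 + 2·118.3 + 5·19.4 = 54.9 + 18.6 + 198.6 + 81.5 + 236.6 + 97.0 = 687.2
Weight total: 3 + 1 + 6 + 5 + 2 + 5 = 22
WMA = 687.2 / 22 = 31.236

31.236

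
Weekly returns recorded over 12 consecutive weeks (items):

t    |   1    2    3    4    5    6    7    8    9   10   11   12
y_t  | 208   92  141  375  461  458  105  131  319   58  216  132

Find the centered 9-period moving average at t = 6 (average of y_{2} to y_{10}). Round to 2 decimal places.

Sum of periods 2–10: 92 + 141 + 375 + 461 + 458 + 105 + 131 + 319 + 58 = 2140
Divide by 9: 2140 / 9 = 237.78

237.78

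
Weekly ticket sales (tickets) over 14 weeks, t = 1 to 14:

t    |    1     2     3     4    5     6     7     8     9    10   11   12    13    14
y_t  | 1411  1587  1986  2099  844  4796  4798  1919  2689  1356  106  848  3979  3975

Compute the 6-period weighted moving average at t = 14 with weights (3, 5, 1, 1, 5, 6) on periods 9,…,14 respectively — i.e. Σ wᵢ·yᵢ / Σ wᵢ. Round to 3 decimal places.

2835.524

Weighted sum: 3·2689 + 5·1356 + 1·106 + 1·848 + 5·3979 + 6·3975 = 8067 + 6780 + 106 + 848 + 19895 + 23850 = 59546
Weight total: 3 + 5 + 1 + 1 + 5 + 6 = 21
WMA = 59546 / 21 = 2835.524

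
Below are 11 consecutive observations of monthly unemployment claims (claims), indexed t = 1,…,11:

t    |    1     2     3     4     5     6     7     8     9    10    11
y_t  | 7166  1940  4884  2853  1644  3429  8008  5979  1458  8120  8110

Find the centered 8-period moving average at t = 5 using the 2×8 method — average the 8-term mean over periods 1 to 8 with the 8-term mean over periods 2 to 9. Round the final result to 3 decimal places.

4131.125

Sum over 1–8: 7166 + 1940 + 4884 + 2853 + 1644 + 3429 + 8008 + 5979 = 35903
Sum over 2–9: 1940 + 4884 + 2853 + 1644 + 3429 + 8008 + 5979 + 1458 = 30195
CMA at t=5 = (35903 + 30195) / (2·8) = 66098 / 16 = 4131.125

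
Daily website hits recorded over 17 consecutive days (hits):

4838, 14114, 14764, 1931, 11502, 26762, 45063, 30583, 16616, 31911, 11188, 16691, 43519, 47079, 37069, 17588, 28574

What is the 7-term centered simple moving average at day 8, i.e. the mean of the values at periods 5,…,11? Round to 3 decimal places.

Sum of periods 5–11: 11502 + 26762 + 45063 + 30583 + 16616 + 31911 + 11188 = 173625
Divide by 7: 173625 / 7 = 24803.571

24803.571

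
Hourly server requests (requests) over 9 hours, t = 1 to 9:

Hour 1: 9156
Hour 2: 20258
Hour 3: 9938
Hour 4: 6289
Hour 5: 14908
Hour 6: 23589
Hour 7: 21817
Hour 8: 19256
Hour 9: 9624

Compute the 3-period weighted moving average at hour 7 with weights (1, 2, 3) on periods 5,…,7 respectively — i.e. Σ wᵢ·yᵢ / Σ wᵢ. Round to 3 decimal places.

21256.167

Weighted sum: 1·14908 + 2·23589 + 3·21817 = 14908 + 47178 + 65451 = 127537
Weight total: 1 + 2 + 3 = 6
WMA = 127537 / 6 = 21256.167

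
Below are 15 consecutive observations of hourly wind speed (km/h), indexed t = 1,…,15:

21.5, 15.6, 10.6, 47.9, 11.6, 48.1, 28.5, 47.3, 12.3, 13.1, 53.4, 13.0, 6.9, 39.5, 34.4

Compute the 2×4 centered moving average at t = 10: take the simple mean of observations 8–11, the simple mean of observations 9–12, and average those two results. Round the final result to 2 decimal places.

27.24

Sum over 8–11: 47.3 + 12.3 + 13.1 + 53.4 = 126.1
Sum over 9–12: 12.3 + 13.1 + 53.4 + 13.0 = 91.8
CMA at t=10 = (126.1 + 91.8) / (2·4) = 217.9 / 8 = 27.24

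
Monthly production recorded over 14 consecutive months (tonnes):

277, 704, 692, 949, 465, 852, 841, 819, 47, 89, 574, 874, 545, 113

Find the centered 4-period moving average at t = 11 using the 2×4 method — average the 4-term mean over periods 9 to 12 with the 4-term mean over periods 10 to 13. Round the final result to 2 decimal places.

458.25

Sum over 9–12: 47 + 89 + 574 + 874 = 1584
Sum over 10–13: 89 + 574 + 874 + 545 = 2082
CMA at t=11 = (1584 + 2082) / (2·4) = 3666 / 8 = 458.25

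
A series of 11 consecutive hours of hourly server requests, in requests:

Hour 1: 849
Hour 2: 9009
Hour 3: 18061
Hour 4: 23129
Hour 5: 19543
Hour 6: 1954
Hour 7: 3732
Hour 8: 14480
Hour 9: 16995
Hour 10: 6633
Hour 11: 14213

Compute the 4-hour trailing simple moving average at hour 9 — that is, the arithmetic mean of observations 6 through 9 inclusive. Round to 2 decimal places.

Sum of periods 6–9: 1954 + 3732 + 14480 + 16995 = 37161
Divide by 4: 37161 / 4 = 9290.25

9290.25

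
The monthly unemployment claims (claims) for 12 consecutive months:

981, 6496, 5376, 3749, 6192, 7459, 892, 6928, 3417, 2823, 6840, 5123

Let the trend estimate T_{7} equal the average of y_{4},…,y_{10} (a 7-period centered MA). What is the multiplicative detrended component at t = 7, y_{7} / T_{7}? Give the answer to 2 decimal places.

0.20

Trend T_7 = (3749 + 6192 + 7459 + 892 + 6928 + 3417 + 2823) / 7 = 31460/7 = 4494.2857
Ratio to trend: 892 / 4494.2857 = 0.20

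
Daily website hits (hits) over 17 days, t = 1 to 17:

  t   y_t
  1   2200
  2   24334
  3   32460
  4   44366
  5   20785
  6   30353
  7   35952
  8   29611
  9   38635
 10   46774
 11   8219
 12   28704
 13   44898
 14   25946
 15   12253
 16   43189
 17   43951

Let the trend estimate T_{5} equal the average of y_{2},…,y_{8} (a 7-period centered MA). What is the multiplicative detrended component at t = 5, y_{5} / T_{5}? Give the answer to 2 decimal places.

0.67

Trend T_5 = (24334 + 32460 + 44366 + 20785 + 30353 + 35952 + 29611) / 7 = 217861/7 = 31123.0000
Ratio to trend: 20785 / 31123.0000 = 0.67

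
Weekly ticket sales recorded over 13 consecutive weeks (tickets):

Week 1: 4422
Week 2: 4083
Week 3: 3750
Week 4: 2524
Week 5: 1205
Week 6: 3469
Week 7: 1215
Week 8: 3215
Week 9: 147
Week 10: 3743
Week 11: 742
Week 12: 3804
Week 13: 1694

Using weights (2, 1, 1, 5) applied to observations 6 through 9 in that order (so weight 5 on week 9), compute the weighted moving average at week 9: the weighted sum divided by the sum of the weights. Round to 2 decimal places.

Weighted sum: 2·3469 + 1·1215 + 1·3215 + 5·147 = 6938 + 1215 + 3215 + 735 = 12103
Weight total: 2 + 1 + 1 + 5 = 9
WMA = 12103 / 9 = 1344.78

1344.78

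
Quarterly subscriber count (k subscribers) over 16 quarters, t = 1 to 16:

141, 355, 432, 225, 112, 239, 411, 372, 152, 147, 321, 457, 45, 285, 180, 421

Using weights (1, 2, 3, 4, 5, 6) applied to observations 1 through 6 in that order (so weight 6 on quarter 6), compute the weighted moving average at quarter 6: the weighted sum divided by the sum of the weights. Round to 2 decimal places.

240.05

Weighted sum: 1·141 + 2·355 + 3·432 + 4·225 + 5·112 + 6·239 = 141 + 710 + 1296 + 900 + 560 + 1434 = 5041
Weight total: 1 + 2 + 3 + 4 + 5 + 6 = 21
WMA = 5041 / 21 = 240.05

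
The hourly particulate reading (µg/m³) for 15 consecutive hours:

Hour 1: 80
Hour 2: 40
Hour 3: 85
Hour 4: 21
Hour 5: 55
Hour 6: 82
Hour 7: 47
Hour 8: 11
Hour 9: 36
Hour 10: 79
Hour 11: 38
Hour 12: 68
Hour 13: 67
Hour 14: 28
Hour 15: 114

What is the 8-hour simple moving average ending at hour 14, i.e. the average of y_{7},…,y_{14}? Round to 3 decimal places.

Sum of periods 7–14: 47 + 11 + 36 + 79 + 38 + 68 + 67 + 28 = 374
Divide by 8: 374 / 8 = 46.750

46.750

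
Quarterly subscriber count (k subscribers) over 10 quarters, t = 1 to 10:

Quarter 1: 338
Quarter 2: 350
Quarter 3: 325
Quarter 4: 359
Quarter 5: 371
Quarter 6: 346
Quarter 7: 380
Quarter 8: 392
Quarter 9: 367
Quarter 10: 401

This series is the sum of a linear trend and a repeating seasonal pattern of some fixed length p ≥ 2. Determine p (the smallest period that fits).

First differences y_{t+1} − y_t: 12, -25, 34, 12, -25, 34, 12, -25, …
The difference pattern repeats every 3 terms and not for any smaller step, so p = 3.

3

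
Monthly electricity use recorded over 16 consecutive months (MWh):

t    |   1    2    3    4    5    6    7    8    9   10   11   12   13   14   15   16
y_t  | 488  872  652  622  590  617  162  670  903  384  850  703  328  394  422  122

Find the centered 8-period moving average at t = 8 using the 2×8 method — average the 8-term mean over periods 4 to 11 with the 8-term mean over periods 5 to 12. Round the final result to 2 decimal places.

Sum over 4–11: 622 + 590 + 617 + 162 + 670 + 903 + 384 + 850 = 4798
Sum over 5–12: 590 + 617 + 162 + 670 + 903 + 384 + 850 + 703 = 4879
CMA at t=8 = (4798 + 4879) / (2·8) = 9677 / 16 = 604.81

604.81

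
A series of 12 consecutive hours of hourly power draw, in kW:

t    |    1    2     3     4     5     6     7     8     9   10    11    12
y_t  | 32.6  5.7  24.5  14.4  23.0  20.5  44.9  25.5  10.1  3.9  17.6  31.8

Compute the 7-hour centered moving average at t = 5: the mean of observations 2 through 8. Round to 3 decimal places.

Sum of periods 2–8: 5.7 + 24.5 + 14.4 + 23.0 + 20.5 + 44.9 + 25.5 = 158.5
Divide by 7: 158.5 / 7 = 22.643

22.643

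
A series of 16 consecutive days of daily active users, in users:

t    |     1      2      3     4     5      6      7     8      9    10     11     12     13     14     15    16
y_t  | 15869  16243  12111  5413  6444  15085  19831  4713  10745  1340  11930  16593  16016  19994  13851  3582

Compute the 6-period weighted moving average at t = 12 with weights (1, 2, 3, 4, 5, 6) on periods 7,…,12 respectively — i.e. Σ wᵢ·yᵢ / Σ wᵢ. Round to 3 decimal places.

10764.762

Weighted sum: 1·19831 + 2·4713 + 3·10745 + 4·1340 + 5·11930 + 6·16593 = 19831 + 9426 + 32235 + 5360 + 59650 + 99558 = 226060
Weight total: 1 + 2 + 3 + 4 + 5 + 6 = 21
WMA = 226060 / 21 = 10764.762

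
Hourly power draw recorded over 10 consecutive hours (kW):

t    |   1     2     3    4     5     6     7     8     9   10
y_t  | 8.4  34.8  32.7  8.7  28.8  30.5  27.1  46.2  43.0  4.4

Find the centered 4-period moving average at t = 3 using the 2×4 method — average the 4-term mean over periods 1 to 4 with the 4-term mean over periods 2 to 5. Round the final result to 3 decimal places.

23.700

Sum over 1–4: 8.4 + 34.8 + 32.7 + 8.7 = 84.6
Sum over 2–5: 34.8 + 32.7 + 8.7 + 28.8 = 105.0
CMA at t=3 = (84.6 + 105.0) / (2·4) = 189.6 / 8 = 23.700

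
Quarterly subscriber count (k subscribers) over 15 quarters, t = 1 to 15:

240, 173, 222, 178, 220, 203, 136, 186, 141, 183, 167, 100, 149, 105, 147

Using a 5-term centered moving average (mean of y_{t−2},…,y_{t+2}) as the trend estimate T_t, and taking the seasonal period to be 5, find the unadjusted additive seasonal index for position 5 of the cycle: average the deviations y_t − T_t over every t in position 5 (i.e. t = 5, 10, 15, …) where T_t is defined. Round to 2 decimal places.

27.90

Season position 5 occurs at t = 5, 10 (where T_t is defined).
t=5: T_5 = 191.8000; y_5 − T_5 = 220 − 191.8000 = 28.2000
t=10: T_10 = 155.4000; y_10 − T_10 = 183 − 155.4000 = 27.6000
Mean deviation: (28.2000 + 27.6000) / 2 = 27.90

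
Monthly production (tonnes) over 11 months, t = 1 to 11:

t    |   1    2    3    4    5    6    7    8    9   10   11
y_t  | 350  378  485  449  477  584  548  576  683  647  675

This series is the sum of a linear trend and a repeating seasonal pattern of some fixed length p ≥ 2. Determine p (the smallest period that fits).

3

First differences y_{t+1} − y_t: 28, 107, -36, 28, 107, -36, 28, 107, …
The difference pattern repeats every 3 terms and not for any smaller step, so p = 3.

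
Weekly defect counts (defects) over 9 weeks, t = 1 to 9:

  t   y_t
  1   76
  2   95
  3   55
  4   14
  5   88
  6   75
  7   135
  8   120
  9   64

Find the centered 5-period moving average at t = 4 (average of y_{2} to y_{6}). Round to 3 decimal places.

Sum of periods 2–6: 95 + 55 + 14 + 88 + 75 = 327
Divide by 5: 327 / 5 = 65.400

65.400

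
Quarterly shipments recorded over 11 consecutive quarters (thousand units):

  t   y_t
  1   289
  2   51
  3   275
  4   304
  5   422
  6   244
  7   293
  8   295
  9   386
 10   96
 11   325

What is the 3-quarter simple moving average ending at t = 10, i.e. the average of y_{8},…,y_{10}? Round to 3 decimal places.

Sum of periods 8–10: 295 + 386 + 96 = 777
Divide by 3: 777 / 3 = 259.000

259.000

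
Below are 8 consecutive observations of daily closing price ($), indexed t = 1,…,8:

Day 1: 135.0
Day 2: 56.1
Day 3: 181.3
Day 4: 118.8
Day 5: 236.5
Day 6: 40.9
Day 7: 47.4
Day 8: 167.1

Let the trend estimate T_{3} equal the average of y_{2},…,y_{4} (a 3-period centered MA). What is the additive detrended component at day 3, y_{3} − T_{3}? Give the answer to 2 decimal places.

Trend T_3 = (56.1 + 181.3 + 118.8) / 3 = 356.2/3 = 118.7333
Detrended value: 181.3 − 118.7333 = 62.57

62.57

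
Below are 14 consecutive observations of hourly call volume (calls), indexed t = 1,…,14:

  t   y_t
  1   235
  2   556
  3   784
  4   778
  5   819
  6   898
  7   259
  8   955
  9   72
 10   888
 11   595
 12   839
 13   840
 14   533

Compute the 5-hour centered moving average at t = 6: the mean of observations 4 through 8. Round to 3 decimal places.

Sum of periods 4–8: 778 + 819 + 898 + 259 + 955 = 3709
Divide by 5: 3709 / 5 = 741.800

741.800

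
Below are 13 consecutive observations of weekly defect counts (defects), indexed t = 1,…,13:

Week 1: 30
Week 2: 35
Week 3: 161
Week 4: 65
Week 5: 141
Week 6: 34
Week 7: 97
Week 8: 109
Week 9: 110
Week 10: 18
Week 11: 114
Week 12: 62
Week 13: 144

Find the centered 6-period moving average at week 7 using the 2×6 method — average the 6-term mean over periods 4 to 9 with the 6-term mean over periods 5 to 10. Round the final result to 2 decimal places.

88.75

Sum over 4–9: 65 + 141 + 34 + 97 + 109 + 110 = 556
Sum over 5–10: 141 + 34 + 97 + 109 + 110 + 18 = 509
CMA at t=7 = (556 + 509) / (2·6) = 1065 / 12 = 88.75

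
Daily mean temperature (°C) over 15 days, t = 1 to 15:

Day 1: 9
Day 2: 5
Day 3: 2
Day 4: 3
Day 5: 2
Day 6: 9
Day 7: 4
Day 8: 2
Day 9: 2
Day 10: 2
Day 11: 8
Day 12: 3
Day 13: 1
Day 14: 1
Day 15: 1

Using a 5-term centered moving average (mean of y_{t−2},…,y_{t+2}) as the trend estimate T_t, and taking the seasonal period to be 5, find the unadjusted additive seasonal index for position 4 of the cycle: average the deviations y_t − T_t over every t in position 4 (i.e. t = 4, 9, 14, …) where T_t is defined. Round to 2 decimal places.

Season position 4 occurs at t = 4, 9 (where T_t is defined).
t=4: T_4 = 4.2000; y_4 − T_4 = 3 − 4.2000 = -1.2000
t=9: T_9 = 3.6000; y_9 − T_9 = 2 − 3.6000 = -1.6000
Mean deviation: (-1.2000 + -1.6000) / 2 = -1.40

-1.40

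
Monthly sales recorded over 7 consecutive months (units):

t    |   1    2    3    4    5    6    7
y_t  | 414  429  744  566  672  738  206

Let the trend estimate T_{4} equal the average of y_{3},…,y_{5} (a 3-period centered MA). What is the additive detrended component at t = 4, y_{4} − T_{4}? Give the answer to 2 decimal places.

Trend T_4 = (744 + 566 + 672) / 3 = 1982/3 = 660.6667
Detrended value: 566 − 660.6667 = -94.67

-94.67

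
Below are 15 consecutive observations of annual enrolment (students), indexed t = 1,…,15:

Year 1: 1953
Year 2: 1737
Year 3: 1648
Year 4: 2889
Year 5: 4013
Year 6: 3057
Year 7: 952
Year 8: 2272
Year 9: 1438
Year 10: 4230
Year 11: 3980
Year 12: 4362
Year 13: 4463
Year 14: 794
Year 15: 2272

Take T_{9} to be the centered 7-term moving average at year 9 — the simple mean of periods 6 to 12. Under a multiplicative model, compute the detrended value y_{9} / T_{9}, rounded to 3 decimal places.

Trend T_9 = (3057 + 952 + 2272 + 1438 + 4230 + 3980 + 4362) / 7 = 20291/7 = 2898.71429
Ratio to trend: 1438 / 2898.71429 = 0.496

0.496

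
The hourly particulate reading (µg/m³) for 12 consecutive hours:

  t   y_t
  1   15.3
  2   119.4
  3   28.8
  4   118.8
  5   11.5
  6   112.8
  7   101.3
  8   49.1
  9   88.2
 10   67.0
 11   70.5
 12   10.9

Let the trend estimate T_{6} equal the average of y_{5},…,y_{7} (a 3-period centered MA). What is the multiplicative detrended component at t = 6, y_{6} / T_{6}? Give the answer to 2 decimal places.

1.50

Trend T_6 = (11.5 + 112.8 + 101.3) / 3 = 225.6/3 = 75.2000
Ratio to trend: 112.8 / 75.2000 = 1.50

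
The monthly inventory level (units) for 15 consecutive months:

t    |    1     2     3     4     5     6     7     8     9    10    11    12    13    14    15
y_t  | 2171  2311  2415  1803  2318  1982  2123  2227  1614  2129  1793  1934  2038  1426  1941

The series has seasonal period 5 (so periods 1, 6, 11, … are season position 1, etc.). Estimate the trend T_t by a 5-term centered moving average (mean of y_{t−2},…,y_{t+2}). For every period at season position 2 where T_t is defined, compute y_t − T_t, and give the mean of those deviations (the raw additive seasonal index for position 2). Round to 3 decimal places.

Season position 2 occurs at t = 7, 12 (where T_t is defined).
t=7: T_7 = 2052.80000; y_7 − T_7 = 2123 − 2052.80000 = 70.20000
t=12: T_12 = 1864.00000; y_12 − T_12 = 1934 − 1864.00000 = 70.00000
Mean deviation: (70.20000 + 70.00000) / 2 = 70.100

70.100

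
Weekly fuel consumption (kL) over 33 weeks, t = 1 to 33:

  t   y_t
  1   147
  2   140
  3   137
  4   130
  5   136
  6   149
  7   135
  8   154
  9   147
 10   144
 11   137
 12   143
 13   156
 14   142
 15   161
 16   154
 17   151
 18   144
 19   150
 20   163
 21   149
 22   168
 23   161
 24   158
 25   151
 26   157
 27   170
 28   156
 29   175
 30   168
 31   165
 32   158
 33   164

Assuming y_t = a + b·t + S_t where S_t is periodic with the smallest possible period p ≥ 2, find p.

First differences y_{t+1} − y_t: -7, -3, -7, 6, 13, -14, 19, -7, -3, -7, 6, 13, -14, 19, -7, -3, …
The difference pattern repeats every 7 terms and not for any smaller step, so p = 7.

7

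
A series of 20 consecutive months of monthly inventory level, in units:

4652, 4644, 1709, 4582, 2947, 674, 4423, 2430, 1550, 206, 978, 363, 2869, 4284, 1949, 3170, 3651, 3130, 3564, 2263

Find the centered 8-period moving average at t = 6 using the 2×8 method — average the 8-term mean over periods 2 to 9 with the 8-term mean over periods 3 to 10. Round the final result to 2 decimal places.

Sum over 2–9: 4644 + 1709 + 4582 + 2947 + 674 + 4423 + 2430 + 1550 = 22959
Sum over 3–10: 1709 + 4582 + 2947 + 674 + 4423 + 2430 + 1550 + 206 = 18521
CMA at t=6 = (22959 + 18521) / (2·8) = 41480 / 16 = 2592.50

2592.50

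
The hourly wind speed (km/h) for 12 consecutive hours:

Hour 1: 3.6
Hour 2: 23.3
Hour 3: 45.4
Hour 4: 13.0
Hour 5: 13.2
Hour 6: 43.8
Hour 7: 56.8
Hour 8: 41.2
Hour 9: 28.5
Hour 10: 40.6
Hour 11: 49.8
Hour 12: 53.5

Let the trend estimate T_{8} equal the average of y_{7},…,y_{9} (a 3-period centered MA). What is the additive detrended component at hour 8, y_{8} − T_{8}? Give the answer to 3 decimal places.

-0.967

Trend T_8 = (56.8 + 41.2 + 28.5) / 3 = 126.5/3 = 42.16667
Detrended value: 41.2 − 42.16667 = -0.967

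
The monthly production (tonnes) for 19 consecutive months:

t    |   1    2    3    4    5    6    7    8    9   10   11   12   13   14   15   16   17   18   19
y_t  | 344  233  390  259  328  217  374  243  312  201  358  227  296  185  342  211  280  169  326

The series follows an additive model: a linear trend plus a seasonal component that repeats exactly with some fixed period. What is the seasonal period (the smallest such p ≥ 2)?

4

First differences y_{t+1} − y_t: -111, 157, -131, 69, -111, 157, -131, 69, -111, 157, …
The difference pattern repeats every 4 terms and not for any smaller step, so p = 4.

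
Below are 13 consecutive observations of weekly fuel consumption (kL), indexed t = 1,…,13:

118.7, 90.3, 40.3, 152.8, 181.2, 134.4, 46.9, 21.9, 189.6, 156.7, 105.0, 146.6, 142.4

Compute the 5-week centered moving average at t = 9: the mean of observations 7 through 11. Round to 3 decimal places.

104.020

Sum of periods 7–11: 46.9 + 21.9 + 189.6 + 156.7 + 105.0 = 520.1
Divide by 5: 520.1 / 5 = 104.020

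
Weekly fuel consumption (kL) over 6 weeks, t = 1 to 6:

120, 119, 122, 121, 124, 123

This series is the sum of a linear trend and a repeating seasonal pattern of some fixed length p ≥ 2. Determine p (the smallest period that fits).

2

First differences y_{t+1} − y_t: -1, 3, -1, 3, -1, …
The difference pattern repeats every 2 terms and not for any smaller step, so p = 2.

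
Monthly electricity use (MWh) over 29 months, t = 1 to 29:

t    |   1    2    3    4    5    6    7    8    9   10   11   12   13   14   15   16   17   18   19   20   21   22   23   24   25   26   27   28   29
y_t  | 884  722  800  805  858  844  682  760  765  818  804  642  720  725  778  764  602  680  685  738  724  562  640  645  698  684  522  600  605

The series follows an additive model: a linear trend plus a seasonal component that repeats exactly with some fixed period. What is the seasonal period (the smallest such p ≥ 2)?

First differences y_{t+1} − y_t: -162, 78, 5, 53, -14, -162, 78, 5, 53, -14, -162, 78, …
The difference pattern repeats every 5 terms and not for any smaller step, so p = 5.

5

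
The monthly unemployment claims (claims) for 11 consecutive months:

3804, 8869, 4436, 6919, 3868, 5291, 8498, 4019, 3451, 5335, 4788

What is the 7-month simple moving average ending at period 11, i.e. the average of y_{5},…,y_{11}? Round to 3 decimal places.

5035.714

Sum of periods 5–11: 3868 + 5291 + 8498 + 4019 + 3451 + 5335 + 4788 = 35250
Divide by 7: 35250 / 7 = 5035.714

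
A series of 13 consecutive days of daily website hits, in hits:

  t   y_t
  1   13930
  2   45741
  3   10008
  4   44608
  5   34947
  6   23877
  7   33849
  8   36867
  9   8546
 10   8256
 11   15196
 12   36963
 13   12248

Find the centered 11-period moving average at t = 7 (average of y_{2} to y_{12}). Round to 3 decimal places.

27168.909

Sum of periods 2–12: 45741 + 10008 + 44608 + 34947 + 23877 + 33849 + 36867 + 8546 + 8256 + 15196 + 36963 = 298858
Divide by 11: 298858 / 11 = 27168.909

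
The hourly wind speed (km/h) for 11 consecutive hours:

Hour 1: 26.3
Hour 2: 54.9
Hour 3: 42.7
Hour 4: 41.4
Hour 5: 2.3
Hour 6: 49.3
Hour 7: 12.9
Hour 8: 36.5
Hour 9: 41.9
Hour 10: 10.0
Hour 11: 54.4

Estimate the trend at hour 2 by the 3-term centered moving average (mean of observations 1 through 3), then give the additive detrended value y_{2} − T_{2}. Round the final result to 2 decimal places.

Trend T_2 = (26.3 + 54.9 + 42.7) / 3 = 123.9/3 = 41.3000
Detrended value: 54.9 − 41.3000 = 13.60

13.60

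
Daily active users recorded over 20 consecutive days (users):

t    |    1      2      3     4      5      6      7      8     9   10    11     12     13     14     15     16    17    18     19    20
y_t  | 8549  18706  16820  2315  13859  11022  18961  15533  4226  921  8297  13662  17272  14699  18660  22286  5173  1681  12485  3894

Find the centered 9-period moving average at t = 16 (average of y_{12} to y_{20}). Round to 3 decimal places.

Sum of periods 12–20: 13662 + 17272 + 14699 + 18660 + 22286 + 5173 + 1681 + 12485 + 3894 = 109812
Divide by 9: 109812 / 9 = 12201.333

12201.333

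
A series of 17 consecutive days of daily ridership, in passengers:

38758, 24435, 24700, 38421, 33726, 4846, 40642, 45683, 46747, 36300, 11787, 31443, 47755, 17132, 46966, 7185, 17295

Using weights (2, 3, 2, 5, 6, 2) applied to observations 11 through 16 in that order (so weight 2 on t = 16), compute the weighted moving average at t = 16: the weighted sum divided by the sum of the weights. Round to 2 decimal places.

Weighted sum: 2·11787 + 3·31443 + 2·47755 + 5·17132 + 6·46966 + 2·7185 = 23574 + 94329 + 95510 + 85660 + 281796 + 14370 = 595239
Weight total: 2 + 3 + 2 + 5 + 6 + 2 = 20
WMA = 595239 / 20 = 29761.95

29761.95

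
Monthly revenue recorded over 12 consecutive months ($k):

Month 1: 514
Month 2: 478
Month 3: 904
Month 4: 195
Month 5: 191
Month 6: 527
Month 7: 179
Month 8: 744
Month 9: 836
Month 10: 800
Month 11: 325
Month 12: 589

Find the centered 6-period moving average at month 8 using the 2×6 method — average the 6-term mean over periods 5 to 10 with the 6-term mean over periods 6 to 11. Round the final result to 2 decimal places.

Sum over 5–10: 191 + 527 + 179 + 744 + 836 + 800 = 3277
Sum over 6–11: 527 + 179 + 744 + 836 + 800 + 325 = 3411
CMA at t=8 = (3277 + 3411) / (2·6) = 6688 / 12 = 557.33

557.33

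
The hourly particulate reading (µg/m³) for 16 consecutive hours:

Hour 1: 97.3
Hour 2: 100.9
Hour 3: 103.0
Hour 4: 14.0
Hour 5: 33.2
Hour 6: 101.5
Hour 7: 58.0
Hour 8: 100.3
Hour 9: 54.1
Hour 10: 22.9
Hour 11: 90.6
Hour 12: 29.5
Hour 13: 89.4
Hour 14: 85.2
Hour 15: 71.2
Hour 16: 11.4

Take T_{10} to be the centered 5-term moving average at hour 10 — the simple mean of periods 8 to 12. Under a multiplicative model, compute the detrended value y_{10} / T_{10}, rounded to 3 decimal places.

0.385

Trend T_10 = (100.3 + 54.1 + 22.9 + 90.6 + 29.5) / 5 = 297.4/5 = 59.48000
Ratio to trend: 22.9 / 59.48000 = 0.385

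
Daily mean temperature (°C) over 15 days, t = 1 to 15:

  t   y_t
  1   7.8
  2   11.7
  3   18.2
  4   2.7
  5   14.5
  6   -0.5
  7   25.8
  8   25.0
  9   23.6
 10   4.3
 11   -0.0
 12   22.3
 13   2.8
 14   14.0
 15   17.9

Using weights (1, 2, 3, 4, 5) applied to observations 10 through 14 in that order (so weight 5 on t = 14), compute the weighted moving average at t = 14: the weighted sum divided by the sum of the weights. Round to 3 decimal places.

Weighted sum: 1·4.3 + 2·-0.0 + 3·22.3 + 4·2.8 + 5·14.0 = 4.3 + 0.0 + 66.9 + 11.2 + 70.0 = 152.4
Weight total: 1 + 2 + 3 + 4 + 5 = 15
WMA = 152.4 / 15 = 10.160

10.160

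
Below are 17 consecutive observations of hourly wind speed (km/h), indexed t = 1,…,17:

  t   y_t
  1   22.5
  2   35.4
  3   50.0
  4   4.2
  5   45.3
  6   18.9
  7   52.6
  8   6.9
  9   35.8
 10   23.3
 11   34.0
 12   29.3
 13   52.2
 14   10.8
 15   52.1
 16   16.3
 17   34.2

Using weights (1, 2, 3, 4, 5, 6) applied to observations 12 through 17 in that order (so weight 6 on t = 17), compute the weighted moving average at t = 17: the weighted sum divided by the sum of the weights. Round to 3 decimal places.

Weighted sum: 1·29.3 + 2·52.2 + 3·10.8 + 4·52.1 + 5·16.3 + 6·34.2 = 29.3 + 104.4 + 32.4 + 208.4 + 81.5 + 205.2 = 661.2
Weight total: 1 + 2 + 3 + 4 + 5 + 6 = 21
WMA = 661.2 / 21 = 31.486

31.486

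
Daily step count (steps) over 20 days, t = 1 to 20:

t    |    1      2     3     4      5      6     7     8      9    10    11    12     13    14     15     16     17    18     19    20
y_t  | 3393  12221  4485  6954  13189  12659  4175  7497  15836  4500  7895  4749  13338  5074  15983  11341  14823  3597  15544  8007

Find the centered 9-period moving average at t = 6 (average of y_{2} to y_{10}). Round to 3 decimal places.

Sum of periods 2–10: 12221 + 4485 + 6954 + 13189 + 12659 + 4175 + 7497 + 15836 + 4500 = 81516
Divide by 9: 81516 / 9 = 9057.333

9057.333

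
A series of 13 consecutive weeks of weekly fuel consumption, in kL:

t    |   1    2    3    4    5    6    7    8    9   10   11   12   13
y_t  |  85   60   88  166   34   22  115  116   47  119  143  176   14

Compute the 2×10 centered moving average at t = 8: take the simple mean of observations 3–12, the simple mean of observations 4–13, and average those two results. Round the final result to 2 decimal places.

98.90

Sum over 3–12: 88 + 166 + 34 + 22 + 115 + 116 + 47 + 119 + 143 + 176 = 1026
Sum over 4–13: 166 + 34 + 22 + 115 + 116 + 47 + 119 + 143 + 176 + 14 = 952
CMA at t=8 = (1026 + 952) / (2·10) = 1978 / 20 = 98.90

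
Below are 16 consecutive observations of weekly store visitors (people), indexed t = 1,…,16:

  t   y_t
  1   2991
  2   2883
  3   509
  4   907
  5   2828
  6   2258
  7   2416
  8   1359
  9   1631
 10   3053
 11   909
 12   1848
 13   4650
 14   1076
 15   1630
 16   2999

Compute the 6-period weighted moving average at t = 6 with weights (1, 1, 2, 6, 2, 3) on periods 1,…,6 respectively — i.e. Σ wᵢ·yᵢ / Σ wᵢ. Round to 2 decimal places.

Weighted sum: 1·2991 + 1·2883 + 2·509 + 6·907 + 2·2828 + 3·2258 = 2991 + 2883 + 1018 + 5442 + 5656 + 6774 = 24764
Weight total: 1 + 1 + 2 + 6 + 2 + 3 = 15
WMA = 24764 / 15 = 1650.93

1650.93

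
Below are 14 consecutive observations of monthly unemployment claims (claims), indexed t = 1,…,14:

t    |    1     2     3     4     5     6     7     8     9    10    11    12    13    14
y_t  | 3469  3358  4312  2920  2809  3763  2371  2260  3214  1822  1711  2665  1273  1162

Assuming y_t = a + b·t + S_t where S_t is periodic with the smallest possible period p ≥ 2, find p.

First differences y_{t+1} − y_t: -111, 954, -1392, -111, 954, -1392, -111, 954, …
The difference pattern repeats every 3 terms and not for any smaller step, so p = 3.

3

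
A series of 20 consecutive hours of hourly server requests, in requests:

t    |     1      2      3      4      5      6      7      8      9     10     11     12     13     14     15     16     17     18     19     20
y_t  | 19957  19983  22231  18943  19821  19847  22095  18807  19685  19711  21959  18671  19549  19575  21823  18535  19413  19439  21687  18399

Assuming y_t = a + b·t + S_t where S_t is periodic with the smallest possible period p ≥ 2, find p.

First differences y_{t+1} − y_t: 26, 2248, -3288, 878, 26, 2248, -3288, 878, 26, 2248, …
The difference pattern repeats every 4 terms and not for any smaller step, so p = 4.

4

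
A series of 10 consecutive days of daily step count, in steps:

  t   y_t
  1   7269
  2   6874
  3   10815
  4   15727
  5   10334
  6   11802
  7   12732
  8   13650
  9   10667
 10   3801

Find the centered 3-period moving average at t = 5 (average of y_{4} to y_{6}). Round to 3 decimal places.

12621.000

Sum of periods 4–6: 15727 + 10334 + 11802 = 37863
Divide by 3: 37863 / 3 = 12621.000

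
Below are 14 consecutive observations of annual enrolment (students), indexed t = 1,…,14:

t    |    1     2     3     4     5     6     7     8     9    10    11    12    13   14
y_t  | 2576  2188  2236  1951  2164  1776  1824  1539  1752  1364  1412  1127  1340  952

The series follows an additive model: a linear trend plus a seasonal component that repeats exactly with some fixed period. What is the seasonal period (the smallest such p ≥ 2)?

4

First differences y_{t+1} − y_t: -388, 48, -285, 213, -388, 48, -285, 213, -388, 48, …
The difference pattern repeats every 4 terms and not for any smaller step, so p = 4.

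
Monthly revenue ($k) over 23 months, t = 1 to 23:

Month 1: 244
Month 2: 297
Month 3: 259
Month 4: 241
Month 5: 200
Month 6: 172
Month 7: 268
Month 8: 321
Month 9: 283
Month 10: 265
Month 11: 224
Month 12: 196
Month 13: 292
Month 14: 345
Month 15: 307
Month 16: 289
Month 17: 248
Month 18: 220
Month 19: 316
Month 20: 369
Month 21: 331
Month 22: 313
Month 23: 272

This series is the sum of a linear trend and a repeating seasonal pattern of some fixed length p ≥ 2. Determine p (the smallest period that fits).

6

First differences y_{t+1} − y_t: 53, -38, -18, -41, -28, 96, 53, -38, -18, -41, -28, 96, 53, -38, …
The difference pattern repeats every 6 terms and not for any smaller step, so p = 6.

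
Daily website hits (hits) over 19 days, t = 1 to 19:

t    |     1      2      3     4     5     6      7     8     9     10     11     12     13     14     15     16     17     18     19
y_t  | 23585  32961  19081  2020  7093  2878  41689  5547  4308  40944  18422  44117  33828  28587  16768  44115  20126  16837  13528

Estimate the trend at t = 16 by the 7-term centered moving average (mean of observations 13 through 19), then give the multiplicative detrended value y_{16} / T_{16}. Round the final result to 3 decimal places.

Trend T_16 = (33828 + 28587 + 16768 + 44115 + 20126 + 16837 + 13528) / 7 = 173789/7 = 24827.00000
Ratio to trend: 44115 / 24827.00000 = 1.777

1.777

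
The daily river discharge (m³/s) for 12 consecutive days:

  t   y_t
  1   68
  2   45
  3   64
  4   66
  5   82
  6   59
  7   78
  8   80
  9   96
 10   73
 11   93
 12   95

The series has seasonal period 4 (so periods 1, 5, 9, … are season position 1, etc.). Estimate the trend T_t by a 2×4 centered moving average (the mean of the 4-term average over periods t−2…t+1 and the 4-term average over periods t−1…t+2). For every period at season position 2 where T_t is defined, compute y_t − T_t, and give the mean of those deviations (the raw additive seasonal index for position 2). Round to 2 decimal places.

-14.19

Season position 2 occurs at t = 6, 10 (where T_t is defined).
t=6: T_6 = 73.0000; y_6 − T_6 = 59 − 73.0000 = -14.0000
t=10: T_10 = 87.3750; y_10 − T_10 = 73 − 87.3750 = -14.3750
Mean deviation: (-14.0000 + -14.3750) / 2 = -14.19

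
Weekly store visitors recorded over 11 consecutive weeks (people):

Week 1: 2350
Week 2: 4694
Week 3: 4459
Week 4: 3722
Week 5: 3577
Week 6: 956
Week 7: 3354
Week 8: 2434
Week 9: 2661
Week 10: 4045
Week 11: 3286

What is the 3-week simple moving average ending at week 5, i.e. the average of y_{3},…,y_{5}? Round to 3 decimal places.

3919.333

Sum of periods 3–5: 4459 + 3722 + 3577 = 11758
Divide by 3: 11758 / 3 = 3919.333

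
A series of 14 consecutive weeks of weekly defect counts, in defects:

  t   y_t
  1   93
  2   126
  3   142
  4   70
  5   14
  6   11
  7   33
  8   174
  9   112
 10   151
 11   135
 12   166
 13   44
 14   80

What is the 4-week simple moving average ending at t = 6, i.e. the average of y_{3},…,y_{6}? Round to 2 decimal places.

Sum of periods 3–6: 142 + 70 + 14 + 11 = 237
Divide by 4: 237 / 4 = 59.25

59.25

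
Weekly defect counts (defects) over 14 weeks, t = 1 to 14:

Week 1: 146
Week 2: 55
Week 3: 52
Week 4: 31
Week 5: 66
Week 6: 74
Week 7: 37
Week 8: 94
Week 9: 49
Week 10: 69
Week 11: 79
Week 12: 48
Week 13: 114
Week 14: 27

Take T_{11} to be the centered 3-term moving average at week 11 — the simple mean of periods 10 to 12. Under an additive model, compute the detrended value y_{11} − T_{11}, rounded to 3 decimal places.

13.667

Trend T_11 = (69 + 79 + 48) / 3 = 196/3 = 65.33333
Detrended value: 79 − 65.33333 = 13.667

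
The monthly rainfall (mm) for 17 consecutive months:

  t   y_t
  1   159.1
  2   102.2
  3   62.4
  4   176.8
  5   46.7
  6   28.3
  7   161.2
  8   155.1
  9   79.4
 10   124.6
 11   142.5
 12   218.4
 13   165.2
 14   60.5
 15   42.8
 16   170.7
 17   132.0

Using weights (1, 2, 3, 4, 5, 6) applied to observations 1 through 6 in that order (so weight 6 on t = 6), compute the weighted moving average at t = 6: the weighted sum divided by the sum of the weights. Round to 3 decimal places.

79.105

Weighted sum: 1·159.1 + 2·102.2 + 3·62.4 + 4·176.8 + 5·46.7 + 6·28.3 = 159.1 + 204.4 + 187.2 + 707.2 + 233.5 + 169.8 = 1661.2
Weight total: 1 + 2 + 3 + 4 + 5 + 6 = 21
WMA = 1661.2 / 21 = 79.105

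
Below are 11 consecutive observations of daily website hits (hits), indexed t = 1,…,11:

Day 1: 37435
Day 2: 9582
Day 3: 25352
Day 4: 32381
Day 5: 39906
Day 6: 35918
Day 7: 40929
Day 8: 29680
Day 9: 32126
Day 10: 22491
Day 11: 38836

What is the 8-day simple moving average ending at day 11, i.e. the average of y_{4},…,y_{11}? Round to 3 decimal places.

Sum of periods 4–11: 32381 + 39906 + 35918 + 40929 + 29680 + 32126 + 22491 + 38836 = 272267
Divide by 8: 272267 / 8 = 34033.375

34033.375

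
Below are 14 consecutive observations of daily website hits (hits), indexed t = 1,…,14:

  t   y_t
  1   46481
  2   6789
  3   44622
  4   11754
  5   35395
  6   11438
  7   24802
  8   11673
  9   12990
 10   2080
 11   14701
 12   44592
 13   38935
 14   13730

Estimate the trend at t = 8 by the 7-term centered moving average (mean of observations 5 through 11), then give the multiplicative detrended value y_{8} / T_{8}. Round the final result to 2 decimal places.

0.72

Trend T_8 = (35395 + 11438 + 24802 + 11673 + 12990 + 2080 + 14701) / 7 = 113079/7 = 16154.1429
Ratio to trend: 11673 / 16154.1429 = 0.72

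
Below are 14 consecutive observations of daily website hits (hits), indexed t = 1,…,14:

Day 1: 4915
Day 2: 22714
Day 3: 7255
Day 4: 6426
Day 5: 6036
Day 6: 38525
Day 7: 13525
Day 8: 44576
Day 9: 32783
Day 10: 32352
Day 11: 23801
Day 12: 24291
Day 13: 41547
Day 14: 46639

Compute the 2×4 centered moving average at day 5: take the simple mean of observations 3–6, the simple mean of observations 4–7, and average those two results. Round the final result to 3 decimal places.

15344.250

Sum over 3–6: 7255 + 6426 + 6036 + 38525 = 58242
Sum over 4–7: 6426 + 6036 + 38525 + 13525 = 64512
CMA at t=5 = (58242 + 64512) / (2·4) = 122754 / 8 = 15344.250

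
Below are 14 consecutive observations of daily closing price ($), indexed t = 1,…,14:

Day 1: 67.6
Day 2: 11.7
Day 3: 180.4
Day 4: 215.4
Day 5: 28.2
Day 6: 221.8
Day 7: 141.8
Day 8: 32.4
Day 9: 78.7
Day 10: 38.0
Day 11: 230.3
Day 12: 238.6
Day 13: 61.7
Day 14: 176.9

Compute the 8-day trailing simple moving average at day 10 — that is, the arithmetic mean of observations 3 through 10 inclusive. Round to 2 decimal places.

Sum of periods 3–10: 180.4 + 215.4 + 28.2 + 221.8 + 141.8 + 32.4 + 78.7 + 38.0 = 936.7
Divide by 8: 936.7 / 8 = 117.09

117.09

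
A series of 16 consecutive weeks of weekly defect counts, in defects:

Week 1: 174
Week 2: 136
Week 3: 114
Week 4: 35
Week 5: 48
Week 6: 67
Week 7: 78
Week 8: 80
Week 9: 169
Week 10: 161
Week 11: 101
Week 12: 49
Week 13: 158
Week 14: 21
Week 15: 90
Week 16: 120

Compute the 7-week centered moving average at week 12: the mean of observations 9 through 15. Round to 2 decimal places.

Sum of periods 9–15: 169 + 161 + 101 + 49 + 158 + 21 + 90 = 749
Divide by 7: 749 / 7 = 107.00

107.00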